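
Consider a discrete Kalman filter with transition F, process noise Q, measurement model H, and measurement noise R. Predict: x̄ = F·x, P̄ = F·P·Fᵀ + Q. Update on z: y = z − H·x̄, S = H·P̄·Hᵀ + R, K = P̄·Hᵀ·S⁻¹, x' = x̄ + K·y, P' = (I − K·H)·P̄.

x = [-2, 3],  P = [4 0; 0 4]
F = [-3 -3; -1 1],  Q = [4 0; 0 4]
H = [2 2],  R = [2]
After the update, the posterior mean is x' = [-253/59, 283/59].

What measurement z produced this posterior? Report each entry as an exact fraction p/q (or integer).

z = [1]

x̄ = F·x = [-3, 5]
P̄ = F·P·Fᵀ + Q = [76 0; 0 12]
S = H·P̄·Hᵀ + R = [354]
K = P̄·Hᵀ·S⁻¹ = [76/177; 4/59]
x' − x̄ = [-76/59, -12/59] = K·y
y = (KᵀK)⁻¹·Kᵀ·(x' − x̄) = [-3]
z = y + H·x̄ = [-3] + [4] = [1]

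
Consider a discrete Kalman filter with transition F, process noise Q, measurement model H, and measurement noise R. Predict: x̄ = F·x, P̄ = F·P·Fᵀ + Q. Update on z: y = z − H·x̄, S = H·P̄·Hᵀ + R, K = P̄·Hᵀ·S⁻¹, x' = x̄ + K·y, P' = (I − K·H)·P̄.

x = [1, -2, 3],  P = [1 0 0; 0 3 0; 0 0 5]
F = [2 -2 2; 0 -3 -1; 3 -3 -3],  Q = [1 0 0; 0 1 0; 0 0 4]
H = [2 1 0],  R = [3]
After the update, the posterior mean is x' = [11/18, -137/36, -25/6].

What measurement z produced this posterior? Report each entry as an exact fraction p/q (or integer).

z = [-3]

x̄ = F·x = [12, 3, 0]
P̄ = F·P·Fᵀ + Q = [37 8 -6; 8 33 42; -6 42 85]
S = H·P̄·Hᵀ + R = [216]
K = P̄·Hᵀ·S⁻¹ = [41/108; 49/216; 5/36]
x' − x̄ = [-205/18, -245/36, -25/6] = K·y
y = (KᵀK)⁻¹·Kᵀ·(x' − x̄) = [-30]
z = y + H·x̄ = [-30] + [27] = [-3]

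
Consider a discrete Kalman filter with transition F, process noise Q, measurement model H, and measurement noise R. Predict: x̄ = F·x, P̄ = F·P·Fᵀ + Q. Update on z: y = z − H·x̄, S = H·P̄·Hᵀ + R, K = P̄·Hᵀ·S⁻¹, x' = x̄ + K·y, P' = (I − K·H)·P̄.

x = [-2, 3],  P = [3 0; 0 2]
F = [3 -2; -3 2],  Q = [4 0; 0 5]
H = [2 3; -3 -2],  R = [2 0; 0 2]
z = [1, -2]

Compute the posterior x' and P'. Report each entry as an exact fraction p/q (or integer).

x' = [4074/8753, 1061/8753]
P' = [8866/8753 -8180/8753; -8180/8753 8870/8753]

x̄ = F·x = [-12, 12]
P̄ = F·P·Fᵀ + Q = [39 -35; -35 40]
y = z − H·x̄ = [-11, -14]
S = H·P̄·Hᵀ + R = [98 -19; -19 93]
K = P̄·Hᵀ·S⁻¹ = [-3404/8753 -5119/8753; 5125/8753 3400/8753]
x' = x̄ + K·y = [4074/8753, 1061/8753]
P' = (I − K·H)·P̄ = [8866/8753 -8180/8753; -8180/8753 8870/8753]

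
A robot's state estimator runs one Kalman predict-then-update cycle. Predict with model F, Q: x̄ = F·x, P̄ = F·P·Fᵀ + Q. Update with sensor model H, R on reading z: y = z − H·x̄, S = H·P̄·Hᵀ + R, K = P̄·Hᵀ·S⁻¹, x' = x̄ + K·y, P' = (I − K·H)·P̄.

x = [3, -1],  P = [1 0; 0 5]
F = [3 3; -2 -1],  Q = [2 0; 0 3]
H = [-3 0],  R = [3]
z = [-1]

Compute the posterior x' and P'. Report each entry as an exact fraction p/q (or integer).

x' = [62/169, -488/169]
P' = [56/169 -21/169; -21/169 705/169]

x̄ = F·x = [6, -5]
P̄ = F·P·Fᵀ + Q = [56 -21; -21 12]
y = z − H·x̄ = [17]
S = H·P̄·Hᵀ + R = [507]
K = P̄·Hᵀ·S⁻¹ = [-56/169; 21/169]
x' = x̄ + K·y = [62/169, -488/169]
P' = (I − K·H)·P̄ = [56/169 -21/169; -21/169 705/169]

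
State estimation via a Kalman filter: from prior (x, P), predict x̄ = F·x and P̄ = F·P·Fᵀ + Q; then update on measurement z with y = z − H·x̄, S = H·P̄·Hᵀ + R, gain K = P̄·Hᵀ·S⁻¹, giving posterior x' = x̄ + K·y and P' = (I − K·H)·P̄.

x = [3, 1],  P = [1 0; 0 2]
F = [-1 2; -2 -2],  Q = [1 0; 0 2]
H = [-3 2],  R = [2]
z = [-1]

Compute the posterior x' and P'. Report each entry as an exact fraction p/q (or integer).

x̄ = F·x = [-1, -8]
P̄ = F·P·Fᵀ + Q = [10 -6; -6 14]
y = z − H·x̄ = [12]
S = H·P̄·Hᵀ + R = [220]
K = P̄·Hᵀ·S⁻¹ = [-21/110; 23/110]
x' = x̄ + K·y = [-181/55, -302/55]
P' = (I − K·H)·P̄ = [109/55 153/55; 153/55 241/55]

x' = [-181/55, -302/55]
P' = [109/55 153/55; 153/55 241/55]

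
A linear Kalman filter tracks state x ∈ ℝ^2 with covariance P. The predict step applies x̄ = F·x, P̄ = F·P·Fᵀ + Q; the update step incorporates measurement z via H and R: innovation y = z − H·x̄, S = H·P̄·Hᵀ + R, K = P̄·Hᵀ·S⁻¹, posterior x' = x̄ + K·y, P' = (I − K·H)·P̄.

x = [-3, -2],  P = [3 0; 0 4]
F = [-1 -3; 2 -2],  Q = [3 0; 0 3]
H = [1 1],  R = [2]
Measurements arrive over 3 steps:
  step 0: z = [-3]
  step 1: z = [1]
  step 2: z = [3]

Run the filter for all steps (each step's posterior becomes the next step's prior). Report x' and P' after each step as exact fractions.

step 0: x' = [133/37, -712/111], P' = [354/37 -314/37; -314/37 1040/111]
step 1: x' = [67287/18685, -44754/18685], P' = [198531/37370 -172557/37370; -172557/37370 220879/37370]
step 2: x' = [-2120280/1936259, 8164059/1936259], P' = [19797969/3872518 -16916319/3872518; -16916319/3872518 21704965/3872518]

step 0: x̄ = F·x = [9, -2]
step 0: P̄ = F·P·Fᵀ + Q = [42 18; 18 31]
step 0: y = z − H·x̄ = [-10]
step 0: S = H·P̄·Hᵀ + R = [111]
step 0: K = P̄·Hᵀ·S⁻¹ = [20/37; 49/111]
step 0: x' = x̄ + K·y = [133/37, -712/111]
step 0: P' = (I − K·H)·P̄ = [354/37 -314/37; -314/37 1040/111]
step 1: x̄ = F·x = [579/37, 2222/111]
step 1: P̄ = F·P·Fᵀ + Q = [1701/37 2628/37; 2628/37 16277/111]
step 1: y = z − H·x̄ = [-104/3]
step 1: S = H·P̄·Hᵀ + R = [1010/3]
step 1: K = P̄·Hᵀ·S⁻¹ = [351/1010; 653/1010]
step 1: x' = x̄ + K·y = [67287/18685, -44754/18685]
step 1: P' = (I − K·H)·P̄ = [198531/37370 -172557/37370; -172557/37370 220879/37370]
step 2: x̄ = F·x = [13395/3737, 224082/18685]
step 2: P̄ = F·P·Fᵀ + Q = [126321/3737 161844/3737; 161844/3737 1585103/18685]
step 2: y = z − H·x̄ = [-235002/18685]
step 2: S = H·P̄·Hᵀ + R = [3872518/18685]
step 2: K = P̄·Hᵀ·S⁻¹ = [1440825/3872518; 2394323/3872518]
step 2: x' = x̄ + K·y = [-2120280/1936259, 8164059/1936259]
step 2: P' = (I − K·H)·P̄ = [19797969/3872518 -16916319/3872518; -16916319/3872518 21704965/3872518]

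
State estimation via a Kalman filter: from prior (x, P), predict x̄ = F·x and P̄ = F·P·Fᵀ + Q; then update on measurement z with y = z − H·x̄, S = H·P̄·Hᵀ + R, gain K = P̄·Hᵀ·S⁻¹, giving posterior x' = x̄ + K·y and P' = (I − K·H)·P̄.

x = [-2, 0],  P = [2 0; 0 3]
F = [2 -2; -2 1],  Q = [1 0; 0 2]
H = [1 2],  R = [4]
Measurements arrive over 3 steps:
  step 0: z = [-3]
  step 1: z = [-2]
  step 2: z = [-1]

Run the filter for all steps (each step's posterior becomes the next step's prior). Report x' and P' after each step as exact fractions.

step 0: x' = [-5/3, 0], P' = [56/3 -10; -10 43/7]
step 1: x' = [942/263, -702/263], P' = [60496/1841 -35022/1841; -35022/1841 21655/1841]
step 2: x' = [980915/265917, -215370/88639], P' = [9668056/265917 -1864830/88639; -1864830/88639 1145343/88639]

step 0: x̄ = F·x = [-4, 4]
step 0: P̄ = F·P·Fᵀ + Q = [21 -14; -14 13]
step 0: y = z − H·x̄ = [-7]
step 0: S = H·P̄·Hᵀ + R = [21]
step 0: K = P̄·Hᵀ·S⁻¹ = [-1/3; 4/7]
step 0: x' = x̄ + K·y = [-5/3, 0]
step 0: P' = (I − K·H)·P̄ = [56/3 -10; -10 43/7]
step 1: x̄ = F·x = [-10/3, 10/3]
step 1: P̄ = F·P·Fᵀ + Q = [3785/21 -3086/21; -3086/21 2579/21]
step 1: y = z − H·x̄ = [-16/3]
step 1: S = H·P̄·Hᵀ + R = [263/3]
step 1: K = P̄·Hᵀ·S⁻¹ = [-341/263; 296/263]
step 1: x' = x̄ + K·y = [942/263, -702/263]
step 1: P' = (I − K·H)·P̄ = [60496/1841 -35022/1841; -35022/1841 21655/1841]
step 2: x̄ = F·x = [3288/263, -2586/263]
step 2: P̄ = F·P·Fᵀ + Q = [610621/1841 -495426/1841; -495426/1841 407409/1841]
step 2: y = z − H·x̄ = [1621/263]
step 2: S = H·P̄·Hᵀ + R = [265917/1841]
step 2: K = P̄·Hᵀ·S⁻¹ = [-380231/265917; 106464/88639]
step 2: x' = x̄ + K·y = [980915/265917, -215370/88639]
step 2: P' = (I − K·H)·P̄ = [9668056/265917 -1864830/88639; -1864830/88639 1145343/88639]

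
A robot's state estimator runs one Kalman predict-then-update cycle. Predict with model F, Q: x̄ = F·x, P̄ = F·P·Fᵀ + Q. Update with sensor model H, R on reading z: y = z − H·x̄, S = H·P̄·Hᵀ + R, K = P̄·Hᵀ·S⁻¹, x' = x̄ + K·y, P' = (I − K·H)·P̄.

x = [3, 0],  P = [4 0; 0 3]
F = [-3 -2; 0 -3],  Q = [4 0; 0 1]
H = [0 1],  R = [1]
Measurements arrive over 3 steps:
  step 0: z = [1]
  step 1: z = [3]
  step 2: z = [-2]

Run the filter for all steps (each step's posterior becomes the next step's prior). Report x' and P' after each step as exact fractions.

step 0: x' = [-243/29, 28/29], P' = [1184/29 18/29; 18/29 28/29]
step 1: x' = [914/31, 759/310], P' = [11490/31 33/31; 33/31 281/310]
step 2: x' = [-269067/3149, -7955/3149], P' = [10498764/3149 4656/3149; 4656/3149 2839/3149]

step 0: x̄ = F·x = [-9, 0]
step 0: P̄ = F·P·Fᵀ + Q = [52 18; 18 28]
step 0: y = z − H·x̄ = [1]
step 0: S = H·P̄·Hᵀ + R = [29]
step 0: K = P̄·Hᵀ·S⁻¹ = [18/29; 28/29]
step 0: x' = x̄ + K·y = [-243/29, 28/29]
step 0: P' = (I − K·H)·P̄ = [1184/29 18/29; 18/29 28/29]
step 1: x̄ = F·x = [673/29, -84/29]
step 1: P̄ = F·P·Fᵀ + Q = [11100/29 330/29; 330/29 281/29]
step 1: y = z − H·x̄ = [171/29]
step 1: S = H·P̄·Hᵀ + R = [310/29]
step 1: K = P̄·Hᵀ·S⁻¹ = [33/31; 281/310]
step 1: x' = x̄ + K·y = [914/31, 759/310]
step 1: P' = (I − K·H)·P̄ = [11490/31 33/31; 33/31 281/310]
step 2: x̄ = F·x = [-14469/155, -2277/310]
step 2: P̄ = F·P·Fᵀ + Q = [520212/155 2328/155; 2328/155 2839/310]
step 2: y = z − H·x̄ = [1657/310]
step 2: S = H·P̄·Hᵀ + R = [3149/310]
step 2: K = P̄·Hᵀ·S⁻¹ = [4656/3149; 2839/3149]
step 2: x' = x̄ + K·y = [-269067/3149, -7955/3149]
step 2: P' = (I − K·H)·P̄ = [10498764/3149 4656/3149; 4656/3149 2839/3149]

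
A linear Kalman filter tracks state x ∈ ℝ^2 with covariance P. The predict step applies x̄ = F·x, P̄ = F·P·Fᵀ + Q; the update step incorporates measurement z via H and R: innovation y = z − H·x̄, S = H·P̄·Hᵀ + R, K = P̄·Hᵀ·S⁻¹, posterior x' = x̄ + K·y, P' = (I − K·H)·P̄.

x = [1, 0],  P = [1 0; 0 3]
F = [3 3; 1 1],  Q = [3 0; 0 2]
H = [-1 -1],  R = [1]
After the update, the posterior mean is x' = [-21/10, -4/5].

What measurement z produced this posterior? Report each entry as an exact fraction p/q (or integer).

x̄ = F·x = [3, 1]
P̄ = F·P·Fᵀ + Q = [39 12; 12 6]
S = H·P̄·Hᵀ + R = [70]
K = P̄·Hᵀ·S⁻¹ = [-51/70; -9/35]
x' − x̄ = [-51/10, -9/5] = K·y
y = (KᵀK)⁻¹·Kᵀ·(x' − x̄) = [7]
z = y + H·x̄ = [7] + [-4] = [3]

z = [3]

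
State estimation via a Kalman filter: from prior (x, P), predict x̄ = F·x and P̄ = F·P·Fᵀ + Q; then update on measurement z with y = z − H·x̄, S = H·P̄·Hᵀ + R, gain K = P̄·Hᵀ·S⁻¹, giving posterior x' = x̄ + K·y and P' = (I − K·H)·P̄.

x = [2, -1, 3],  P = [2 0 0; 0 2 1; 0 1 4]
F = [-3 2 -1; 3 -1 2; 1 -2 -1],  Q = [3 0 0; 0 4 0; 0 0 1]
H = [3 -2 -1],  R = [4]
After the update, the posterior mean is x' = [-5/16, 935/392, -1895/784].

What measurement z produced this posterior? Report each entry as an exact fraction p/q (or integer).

z = [-3]

x̄ = F·x = [-11, 13, 1]
P̄ = F·P·Fᵀ + Q = [29 -25 -10; -25 36 -1; -10 -1 19]
S = H·P̄·Hᵀ + R = [784]
K = P̄·Hᵀ·S⁻¹ = [3/16; -73/392; -47/784]
x' − x̄ = [171/16, -4161/392, -2679/784] = K·y
y = (KᵀK)⁻¹·Kᵀ·(x' − x̄) = [57]
z = y + H·x̄ = [57] + [-60] = [-3]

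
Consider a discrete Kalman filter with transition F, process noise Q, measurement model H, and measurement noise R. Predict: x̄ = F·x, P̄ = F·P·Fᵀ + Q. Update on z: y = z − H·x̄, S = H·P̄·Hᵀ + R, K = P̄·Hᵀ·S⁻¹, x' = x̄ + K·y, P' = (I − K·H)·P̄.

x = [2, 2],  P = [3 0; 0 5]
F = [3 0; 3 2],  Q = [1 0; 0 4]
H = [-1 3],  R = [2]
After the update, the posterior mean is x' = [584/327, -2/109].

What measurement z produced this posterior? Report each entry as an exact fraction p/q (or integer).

x̄ = F·x = [6, 10]
P̄ = F·P·Fᵀ + Q = [28 27; 27 51]
S = H·P̄·Hᵀ + R = [327]
K = P̄·Hᵀ·S⁻¹ = [53/327; 42/109]
x' − x̄ = [-1378/327, -1092/109] = K·y
y = (KᵀK)⁻¹·Kᵀ·(x' − x̄) = [-26]
z = y + H·x̄ = [-26] + [24] = [-2]

z = [-2]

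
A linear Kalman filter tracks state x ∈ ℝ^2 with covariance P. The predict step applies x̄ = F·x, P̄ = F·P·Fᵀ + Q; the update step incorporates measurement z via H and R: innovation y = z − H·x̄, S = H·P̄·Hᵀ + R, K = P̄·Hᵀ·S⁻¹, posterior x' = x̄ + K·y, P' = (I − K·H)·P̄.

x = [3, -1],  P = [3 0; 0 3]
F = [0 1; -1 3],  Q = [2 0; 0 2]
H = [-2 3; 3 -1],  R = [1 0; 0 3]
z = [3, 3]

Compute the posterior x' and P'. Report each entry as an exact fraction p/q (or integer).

x' = [6979/4497, 2995/1499]
P' = [2227/4497 562/1499; 562/1499 585/1499]

x̄ = F·x = [-1, -6]
P̄ = F·P·Fᵀ + Q = [5 9; 9 32]
y = z − H·x̄ = [19, 0]
S = H·P̄·Hᵀ + R = [201 -27; -27 26]
K = P̄·Hᵀ·S⁻¹ = [604/4497 555/1499; 631/1499 367/1499]
x' = x̄ + K·y = [6979/4497, 2995/1499]
P' = (I − K·H)·P̄ = [2227/4497 562/1499; 562/1499 585/1499]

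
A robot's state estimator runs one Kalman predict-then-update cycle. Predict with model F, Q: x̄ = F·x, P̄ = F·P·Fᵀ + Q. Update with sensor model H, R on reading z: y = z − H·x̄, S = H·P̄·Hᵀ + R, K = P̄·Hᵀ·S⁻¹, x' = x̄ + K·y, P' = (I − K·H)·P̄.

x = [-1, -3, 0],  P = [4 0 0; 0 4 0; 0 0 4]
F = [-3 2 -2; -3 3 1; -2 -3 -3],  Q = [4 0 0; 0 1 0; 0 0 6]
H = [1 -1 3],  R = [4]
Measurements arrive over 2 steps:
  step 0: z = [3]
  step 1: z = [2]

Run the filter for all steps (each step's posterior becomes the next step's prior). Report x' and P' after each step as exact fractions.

step 0: x̄ = F·x = [-3, -6, 11]
step 0: P̄ = F·P·Fᵀ + Q = [72 52 24; 52 77 -24; 24 -24 94]
step 0: y = z − H·x̄ = [-33]
step 0: S = H·P̄·Hᵀ + R = [1183]
step 0: K = P̄·Hᵀ·S⁻¹ = [92/1183; -97/1183; 330/1183]
step 0: x' = x̄ + K·y = [-6585/1183, -3897/1183, 2123/1183]
step 0: P' = (I − K·H)·P̄ = [76712/1183 70440/1183 -1968/1183; 70440/1183 81682/1183 3618/1183; -1968/1183 3618/1183 2302/1183]
step 1: x̄ = F·x = [7715/1183, 10187/1183, 18492/1183]
step 1: P̄ = F·P·Fᵀ + Q = [133236/1183 98920/1183 310608/1183; 98920/1183 194627/1183 -127644/1183; 310608/1183 -127644/1183 1956590/1183]
step 1: y = z − H·x̄ = [-7234/169]
step 1: S = H·P̄·Hᵀ + R = [2910511/169]
step 1: K = P̄·Hᵀ·S⁻¹ = [138020/2910511; -68377/2910511; 901146/2910511]
step 1: x' = x̄ + K·y = [91512045/20373577, 195928107/20373577, 48455256/20373577]
step 1: P' = (I − K·H)·P̄ = [1505551484/20373577 2094494100/20373577 197602392/20373577; 2094494100/20373577 3158201926/20373577 353931090/20373577; 197602392/20373577 353931090/20373577 60520262/20373577]

step 0: x' = [-6585/1183, -3897/1183, 2123/1183], P' = [76712/1183 70440/1183 -1968/1183; 70440/1183 81682/1183 3618/1183; -1968/1183 3618/1183 2302/1183]
step 1: x' = [91512045/20373577, 195928107/20373577, 48455256/20373577], P' = [1505551484/20373577 2094494100/20373577 197602392/20373577; 2094494100/20373577 3158201926/20373577 353931090/20373577; 197602392/20373577 353931090/20373577 60520262/20373577]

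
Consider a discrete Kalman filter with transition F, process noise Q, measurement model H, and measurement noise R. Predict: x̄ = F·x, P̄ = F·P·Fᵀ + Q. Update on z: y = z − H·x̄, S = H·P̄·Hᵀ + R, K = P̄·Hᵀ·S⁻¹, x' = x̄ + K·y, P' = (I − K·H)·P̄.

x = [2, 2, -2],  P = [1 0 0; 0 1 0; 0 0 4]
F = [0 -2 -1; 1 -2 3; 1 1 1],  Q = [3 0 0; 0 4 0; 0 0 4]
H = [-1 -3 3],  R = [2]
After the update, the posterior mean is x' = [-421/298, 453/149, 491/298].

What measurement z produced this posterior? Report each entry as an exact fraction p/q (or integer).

x̄ = F·x = [-2, -8, 2]
P̄ = F·P·Fᵀ + Q = [11 -8 -6; -8 45 11; -6 11 10]
S = H·P̄·Hᵀ + R = [298]
K = P̄·Hᵀ·S⁻¹ = [-5/298; -47/149; 3/298]
x' − x̄ = [175/298, 1645/149, -105/298] = K·y
y = (KᵀK)⁻¹·Kᵀ·(x' − x̄) = [-35]
z = y + H·x̄ = [-35] + [32] = [-3]

z = [-3]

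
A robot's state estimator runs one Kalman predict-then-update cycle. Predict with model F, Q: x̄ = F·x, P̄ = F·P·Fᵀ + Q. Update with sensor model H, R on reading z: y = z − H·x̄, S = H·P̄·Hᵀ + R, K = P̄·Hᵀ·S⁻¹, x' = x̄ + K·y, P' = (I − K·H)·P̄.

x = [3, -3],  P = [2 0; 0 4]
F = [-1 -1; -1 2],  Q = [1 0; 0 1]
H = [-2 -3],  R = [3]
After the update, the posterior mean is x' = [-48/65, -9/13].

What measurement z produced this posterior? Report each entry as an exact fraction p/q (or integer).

z = [3]

x̄ = F·x = [0, -9]
P̄ = F·P·Fᵀ + Q = [7 -6; -6 19]
S = H·P̄·Hᵀ + R = [130]
K = P̄·Hᵀ·S⁻¹ = [2/65; -9/26]
x' − x̄ = [-48/65, 108/13] = K·y
y = (KᵀK)⁻¹·Kᵀ·(x' − x̄) = [-24]
z = y + H·x̄ = [-24] + [27] = [3]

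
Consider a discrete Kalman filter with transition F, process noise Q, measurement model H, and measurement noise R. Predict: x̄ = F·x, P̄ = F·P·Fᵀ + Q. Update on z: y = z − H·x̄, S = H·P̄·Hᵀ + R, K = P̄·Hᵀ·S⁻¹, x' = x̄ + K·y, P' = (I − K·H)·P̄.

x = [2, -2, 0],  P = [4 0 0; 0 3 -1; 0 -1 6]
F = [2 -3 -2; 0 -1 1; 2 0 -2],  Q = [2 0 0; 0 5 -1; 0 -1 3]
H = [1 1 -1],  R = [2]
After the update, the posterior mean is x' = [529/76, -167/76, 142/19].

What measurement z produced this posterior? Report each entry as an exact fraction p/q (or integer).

z = [-3]

x̄ = F·x = [10, 2, 4]
P̄ = F·P·Fᵀ + Q = [57 -2 34; -2 16 -15; 34 -15 43]
S = H·P̄·Hᵀ + R = [76]
K = P̄·Hᵀ·S⁻¹ = [21/76; 29/76; -6/19]
x' − x̄ = [-231/76, -319/76, 66/19] = K·y
y = (KᵀK)⁻¹·Kᵀ·(x' − x̄) = [-11]
z = y + H·x̄ = [-11] + [8] = [-3]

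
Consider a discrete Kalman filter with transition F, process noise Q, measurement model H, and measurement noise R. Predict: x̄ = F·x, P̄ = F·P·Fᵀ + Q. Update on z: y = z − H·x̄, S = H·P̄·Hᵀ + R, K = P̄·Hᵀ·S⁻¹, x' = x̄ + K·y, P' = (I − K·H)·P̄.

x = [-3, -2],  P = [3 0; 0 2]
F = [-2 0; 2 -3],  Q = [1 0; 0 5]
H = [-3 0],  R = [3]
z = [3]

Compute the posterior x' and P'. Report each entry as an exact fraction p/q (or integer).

x' = [-33/40, 63/10]
P' = [13/40 -3/10; -3/10 121/5]

x̄ = F·x = [6, 0]
P̄ = F·P·Fᵀ + Q = [13 -12; -12 35]
y = z − H·x̄ = [21]
S = H·P̄·Hᵀ + R = [120]
K = P̄·Hᵀ·S⁻¹ = [-13/40; 3/10]
x' = x̄ + K·y = [-33/40, 63/10]
P' = (I − K·H)·P̄ = [13/40 -3/10; -3/10 121/5]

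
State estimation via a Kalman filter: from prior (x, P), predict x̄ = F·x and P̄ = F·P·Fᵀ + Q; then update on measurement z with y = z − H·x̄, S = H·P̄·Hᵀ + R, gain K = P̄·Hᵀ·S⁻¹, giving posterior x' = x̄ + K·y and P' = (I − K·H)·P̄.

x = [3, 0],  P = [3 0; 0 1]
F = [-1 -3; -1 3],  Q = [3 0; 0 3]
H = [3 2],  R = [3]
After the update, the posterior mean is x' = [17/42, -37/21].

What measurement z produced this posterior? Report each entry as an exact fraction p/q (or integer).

z = [-2]

x̄ = F·x = [-3, -3]
P̄ = F·P·Fᵀ + Q = [15 -6; -6 15]
S = H·P̄·Hᵀ + R = [126]
K = P̄·Hᵀ·S⁻¹ = [11/42; 2/21]
x' − x̄ = [143/42, 26/21] = K·y
y = (KᵀK)⁻¹·Kᵀ·(x' − x̄) = [13]
z = y + H·x̄ = [13] + [-15] = [-2]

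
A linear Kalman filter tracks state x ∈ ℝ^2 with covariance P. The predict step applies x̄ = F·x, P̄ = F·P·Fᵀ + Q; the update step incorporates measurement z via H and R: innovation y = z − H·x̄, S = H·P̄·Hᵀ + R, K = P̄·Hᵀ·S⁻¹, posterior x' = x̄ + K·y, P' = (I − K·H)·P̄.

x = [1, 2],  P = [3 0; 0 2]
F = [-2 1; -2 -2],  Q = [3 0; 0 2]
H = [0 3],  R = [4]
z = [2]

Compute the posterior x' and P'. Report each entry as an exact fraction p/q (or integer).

x̄ = F·x = [0, -6]
P̄ = F·P·Fᵀ + Q = [17 8; 8 22]
y = z − H·x̄ = [20]
S = H·P̄·Hᵀ + R = [202]
K = P̄·Hᵀ·S⁻¹ = [12/101; 33/101]
x' = x̄ + K·y = [240/101, 54/101]
P' = (I − K·H)·P̄ = [1429/101 16/101; 16/101 44/101]

x' = [240/101, 54/101]
P' = [1429/101 16/101; 16/101 44/101]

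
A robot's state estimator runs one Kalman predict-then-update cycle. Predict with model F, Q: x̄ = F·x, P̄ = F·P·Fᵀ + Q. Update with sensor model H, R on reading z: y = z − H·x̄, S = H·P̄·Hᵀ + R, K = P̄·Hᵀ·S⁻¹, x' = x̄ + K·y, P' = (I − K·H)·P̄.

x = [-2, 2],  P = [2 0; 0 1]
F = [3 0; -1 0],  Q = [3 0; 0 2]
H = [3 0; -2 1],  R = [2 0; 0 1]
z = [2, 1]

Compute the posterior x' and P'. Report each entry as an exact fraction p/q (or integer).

x' = [306/847, 1062/847]
P' = [138/847 180/847; 180/847 824/847]

x̄ = F·x = [-6, 2]
P̄ = F·P·Fᵀ + Q = [21 -6; -6 4]
y = z − H·x̄ = [20, -13]
S = H·P̄·Hᵀ + R = [191 -144; -144 113]
K = P̄·Hᵀ·S⁻¹ = [207/847 -96/847; 270/847 464/847]
x' = x̄ + K·y = [306/847, 1062/847]
P' = (I − K·H)·P̄ = [138/847 180/847; 180/847 824/847]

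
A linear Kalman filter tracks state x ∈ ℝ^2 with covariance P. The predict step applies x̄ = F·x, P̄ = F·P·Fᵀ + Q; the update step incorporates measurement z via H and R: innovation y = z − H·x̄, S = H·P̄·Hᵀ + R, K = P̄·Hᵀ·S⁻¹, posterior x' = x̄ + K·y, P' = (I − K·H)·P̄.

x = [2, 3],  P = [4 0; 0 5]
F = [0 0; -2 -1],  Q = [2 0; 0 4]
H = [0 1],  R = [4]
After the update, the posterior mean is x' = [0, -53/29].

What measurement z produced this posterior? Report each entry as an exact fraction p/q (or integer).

x̄ = F·x = [0, -7]
P̄ = F·P·Fᵀ + Q = [2 0; 0 25]
S = H·P̄·Hᵀ + R = [29]
K = P̄·Hᵀ·S⁻¹ = [0; 25/29]
x' − x̄ = [0, 150/29] = K·y
y = (KᵀK)⁻¹·Kᵀ·(x' − x̄) = [6]
z = y + H·x̄ = [6] + [-7] = [-1]

z = [-1]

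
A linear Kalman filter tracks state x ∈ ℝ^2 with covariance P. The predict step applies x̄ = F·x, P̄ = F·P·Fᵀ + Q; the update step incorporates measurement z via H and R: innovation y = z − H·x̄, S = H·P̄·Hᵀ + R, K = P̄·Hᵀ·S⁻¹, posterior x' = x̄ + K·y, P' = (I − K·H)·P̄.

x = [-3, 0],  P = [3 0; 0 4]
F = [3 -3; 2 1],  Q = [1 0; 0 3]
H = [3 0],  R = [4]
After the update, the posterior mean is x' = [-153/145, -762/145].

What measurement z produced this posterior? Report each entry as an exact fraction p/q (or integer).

z = [-3]

x̄ = F·x = [-9, -6]
P̄ = F·P·Fᵀ + Q = [64 6; 6 19]
S = H·P̄·Hᵀ + R = [580]
K = P̄·Hᵀ·S⁻¹ = [48/145; 9/290]
x' − x̄ = [1152/145, 108/145] = K·y
y = (KᵀK)⁻¹·Kᵀ·(x' − x̄) = [24]
z = y + H·x̄ = [24] + [-27] = [-3]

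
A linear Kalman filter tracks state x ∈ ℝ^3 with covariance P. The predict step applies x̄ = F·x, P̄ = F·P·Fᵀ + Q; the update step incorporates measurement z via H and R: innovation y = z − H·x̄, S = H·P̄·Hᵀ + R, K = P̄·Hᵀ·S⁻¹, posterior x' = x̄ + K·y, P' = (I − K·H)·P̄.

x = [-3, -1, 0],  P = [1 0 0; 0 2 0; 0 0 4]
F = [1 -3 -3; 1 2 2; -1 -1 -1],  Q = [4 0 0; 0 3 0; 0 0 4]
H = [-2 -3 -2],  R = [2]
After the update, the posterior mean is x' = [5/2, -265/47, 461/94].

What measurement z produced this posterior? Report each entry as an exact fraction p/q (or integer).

z = [2]

x̄ = F·x = [0, -5, 4]
P̄ = F·P·Fᵀ + Q = [59 -35 17; -35 28 -13; 17 -13 11]
S = H·P̄·Hᵀ + R = [94]
K = P̄·Hᵀ·S⁻¹ = [-1/2; 6/47; -17/94]
x' − x̄ = [5/2, -30/47, 85/94] = K·y
y = (KᵀK)⁻¹·Kᵀ·(x' − x̄) = [-5]
z = y + H·x̄ = [-5] + [7] = [2]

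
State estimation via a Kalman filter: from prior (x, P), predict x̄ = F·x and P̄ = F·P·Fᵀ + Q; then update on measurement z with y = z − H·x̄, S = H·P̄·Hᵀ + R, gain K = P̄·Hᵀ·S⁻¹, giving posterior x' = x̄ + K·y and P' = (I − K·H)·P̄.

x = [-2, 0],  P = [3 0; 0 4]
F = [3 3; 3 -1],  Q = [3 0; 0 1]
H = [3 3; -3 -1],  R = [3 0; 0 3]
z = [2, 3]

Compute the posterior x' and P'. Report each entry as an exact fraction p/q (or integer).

x' = [-39033/24515, 52359/24515]
P' = [19068/24515 -22599/24515; -22599/24515 34062/24515]

x̄ = F·x = [-6, -6]
P̄ = F·P·Fᵀ + Q = [66 15; 15 32]
y = z − H·x̄ = [38, -21]
S = H·P̄·Hᵀ + R = [1155 -870; -870 719]
K = P̄·Hᵀ·S⁻¹ = [-3531/24515 -2307/4903; 11463/24515 2249/4903]
x' = x̄ + K·y = [-39033/24515, 52359/24515]
P' = (I − K·H)·P̄ = [19068/24515 -22599/24515; -22599/24515 34062/24515]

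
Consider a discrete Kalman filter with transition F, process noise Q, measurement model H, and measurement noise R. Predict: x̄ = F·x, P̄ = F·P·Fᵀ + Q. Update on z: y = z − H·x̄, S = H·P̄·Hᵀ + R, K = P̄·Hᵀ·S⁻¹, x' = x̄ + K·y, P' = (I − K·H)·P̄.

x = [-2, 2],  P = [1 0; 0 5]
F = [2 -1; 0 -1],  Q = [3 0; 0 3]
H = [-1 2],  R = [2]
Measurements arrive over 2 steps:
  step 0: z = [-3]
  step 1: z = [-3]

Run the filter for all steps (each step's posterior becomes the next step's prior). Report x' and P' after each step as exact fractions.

step 0: x̄ = F·x = [-6, -2]
step 0: P̄ = F·P·Fᵀ + Q = [12 5; 5 8]
step 0: y = z − H·x̄ = [-5]
step 0: S = H·P̄·Hᵀ + R = [26]
step 0: K = P̄·Hᵀ·S⁻¹ = [-1/13; 11/26]
step 0: x' = x̄ + K·y = [-73/13, -107/26]
step 0: P' = (I − K·H)·P̄ = [154/13 76/13; 76/13 87/26]
step 1: x̄ = F·x = [-185/26, 107/26]
step 1: P̄ = F·P·Fᵀ + Q = [789/26 -217/26; -217/26 165/26]
step 1: y = z − H·x̄ = [-477/26]
step 1: S = H·P̄·Hᵀ + R = [2369/26]
step 1: K = P̄·Hᵀ·S⁻¹ = [-1223/2369; 547/2369]
step 1: x' = x̄ + K·y = [5581/2369, -286/2369]
step 1: P' = (I − K·H)·P̄ = [14362/2369 5958/2369; 5958/2369 3526/2369]

step 0: x' = [-73/13, -107/26], P' = [154/13 76/13; 76/13 87/26]
step 1: x' = [5581/2369, -286/2369], P' = [14362/2369 5958/2369; 5958/2369 3526/2369]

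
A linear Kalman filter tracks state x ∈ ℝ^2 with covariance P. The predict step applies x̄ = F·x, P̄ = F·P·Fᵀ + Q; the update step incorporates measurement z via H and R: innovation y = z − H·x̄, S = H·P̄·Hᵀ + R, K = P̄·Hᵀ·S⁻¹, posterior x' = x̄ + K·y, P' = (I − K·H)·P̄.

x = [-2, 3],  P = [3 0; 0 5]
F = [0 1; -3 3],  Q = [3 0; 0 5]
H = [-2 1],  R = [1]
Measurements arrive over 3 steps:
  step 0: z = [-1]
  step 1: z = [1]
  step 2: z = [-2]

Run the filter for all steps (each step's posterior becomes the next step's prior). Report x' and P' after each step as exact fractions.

step 0: x' = [16/5, 28/5], P' = [399/50 797/50; 797/50 1641/50]
step 1: x' = [77/45, 572/135], P' = [2923/150 8594/225; 8594/225 51164/675]
step 2: x' = [295564/54007, 484604/54007], P' = [1547601/54007 3034738/54007; 3034738/54007 6001205/54007]

step 0: x̄ = F·x = [3, 15]
step 0: P̄ = F·P·Fᵀ + Q = [8 15; 15 77]
step 0: y = z − H·x̄ = [-10]
step 0: S = H·P̄·Hᵀ + R = [50]
step 0: K = P̄·Hᵀ·S⁻¹ = [-1/50; 47/50]
step 0: x' = x̄ + K·y = [16/5, 28/5]
step 0: P' = (I − K·H)·P̄ = [399/50 797/50; 797/50 1641/50]
step 1: x̄ = F·x = [28/5, 36/5]
step 1: P̄ = F·P·Fᵀ + Q = [1791/50 1266/25; 1266/25 2132/25]
step 1: y = z − H·x̄ = [5]
step 1: S = H·P̄·Hᵀ + R = [27]
step 1: K = P̄·Hᵀ·S⁻¹ = [-7/9; -16/27]
step 1: x' = x̄ + K·y = [77/45, 572/135]
step 1: P' = (I − K·H)·P̄ = [2923/150 8594/225; 8594/225 51164/675]
step 2: x̄ = F·x = [572/135, 341/45]
step 2: P̄ = F·P·Fᵀ + Q = [53189/675 25382/225; 25382/225 26257/150]
step 2: y = z − H·x̄ = [-149/135]
step 2: S = H·P̄·Hᵀ + R = [54007/1350]
step 2: K = P̄·Hᵀ·S⁻¹ = [-60464/54007; -68271/54007]
step 2: x' = x̄ + K·y = [295564/54007, 484604/54007]
step 2: P' = (I − K·H)·P̄ = [1547601/54007 3034738/54007; 3034738/54007 6001205/54007]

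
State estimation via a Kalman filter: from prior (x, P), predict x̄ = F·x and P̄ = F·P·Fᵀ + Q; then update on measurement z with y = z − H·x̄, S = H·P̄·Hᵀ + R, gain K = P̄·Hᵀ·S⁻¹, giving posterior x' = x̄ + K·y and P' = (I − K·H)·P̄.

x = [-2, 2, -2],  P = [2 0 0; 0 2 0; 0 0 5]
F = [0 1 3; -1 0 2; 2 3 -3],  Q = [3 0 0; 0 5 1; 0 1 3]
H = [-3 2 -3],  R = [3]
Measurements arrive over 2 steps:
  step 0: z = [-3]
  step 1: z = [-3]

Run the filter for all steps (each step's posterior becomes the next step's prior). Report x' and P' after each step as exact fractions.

step 0: x̄ = F·x = [-4, -2, 8]
step 0: P̄ = F·P·Fᵀ + Q = [50 30 -39; 30 27 -33; -39 -33 74]
step 0: y = z − H·x̄ = [13]
step 0: S = H·P̄·Hᵀ + R = [561]
step 0: K = P̄·Hᵀ·S⁻¹ = [9/187; 21/187; -57/187]
step 0: x' = x̄ + K·y = [-631/187, -101/187, 755/187]
step 0: P' = (I − K·H)·P̄ = [9107/187 5043/187 -5754/187; 5043/187 3726/187 -2580/187; -5754/187 -2580/187 4091/187]
step 1: x̄ = F·x = [2164/187, 2141/187, -3830/187]
step 1: P̄ = F·P·Fᵀ + Q = [25626/187 31605/187 -65559/187; 31605/187 49422/187 -113460/187; -65559/187 -113460/187 283346/187]
step 1: y = z − H·x̄ = [-9841/187]
step 1: S = H·P̄·Hᵀ + R = [2781195/187]
step 1: K = P̄·Hᵀ·S⁻¹ = [61003/927065; 114803/927065; -293427/927065]
step 1: x' = x̄ + K·y = [7517851/927065, 4572566/927065, -3545689/927065]
step 1: P' = (I − K·H)·P̄ = [67341549/927065 44331054/927065 -37848516/927065; 44331054/927065 33573369/927065 -22063611/927065; -37848516/927065 -22063611/927065 23432869/927065]

step 0: x' = [-631/187, -101/187, 755/187], P' = [9107/187 5043/187 -5754/187; 5043/187 3726/187 -2580/187; -5754/187 -2580/187 4091/187]
step 1: x' = [7517851/927065, 4572566/927065, -3545689/927065], P' = [67341549/927065 44331054/927065 -37848516/927065; 44331054/927065 33573369/927065 -22063611/927065; -37848516/927065 -22063611/927065 23432869/927065]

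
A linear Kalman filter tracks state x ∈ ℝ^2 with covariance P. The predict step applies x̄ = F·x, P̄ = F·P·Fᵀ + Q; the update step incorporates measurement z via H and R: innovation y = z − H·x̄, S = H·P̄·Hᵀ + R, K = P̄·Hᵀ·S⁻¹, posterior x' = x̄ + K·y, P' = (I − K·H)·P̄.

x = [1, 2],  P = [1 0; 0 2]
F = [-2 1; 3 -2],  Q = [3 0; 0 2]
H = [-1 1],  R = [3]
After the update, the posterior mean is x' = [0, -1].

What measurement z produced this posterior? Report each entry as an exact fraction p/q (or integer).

x̄ = F·x = [0, -1]
P̄ = F·P·Fᵀ + Q = [9 -10; -10 19]
S = H·P̄·Hᵀ + R = [51]
K = P̄·Hᵀ·S⁻¹ = [-19/51; 29/51]
x' − x̄ = [0, 0] = K·y
y = (KᵀK)⁻¹·Kᵀ·(x' − x̄) = [0]
z = y + H·x̄ = [0] + [-1] = [-1]

z = [-1]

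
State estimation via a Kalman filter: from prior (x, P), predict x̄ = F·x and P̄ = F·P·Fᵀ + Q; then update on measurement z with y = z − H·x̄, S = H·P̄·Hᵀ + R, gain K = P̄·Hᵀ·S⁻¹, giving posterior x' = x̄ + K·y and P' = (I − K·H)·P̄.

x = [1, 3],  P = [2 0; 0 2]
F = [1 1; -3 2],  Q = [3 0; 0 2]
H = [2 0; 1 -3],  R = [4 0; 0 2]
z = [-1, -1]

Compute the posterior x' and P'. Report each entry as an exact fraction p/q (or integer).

x̄ = F·x = [4, 3]
P̄ = F·P·Fᵀ + Q = [7 -2; -2 28]
y = z − H·x̄ = [-9, 4]
S = H·P̄·Hᵀ + R = [32 26; 26 273]
K = P̄·Hᵀ·S⁻¹ = [67/155 1/155; 22/155 -662/2015]
x' = x̄ + K·y = [21/155, 823/2015]
P' = (I − K·H)·P̄ = [134/155 44/155; 44/155 632/2015]

x' = [21/155, 823/2015]
P' = [134/155 44/155; 44/155 632/2015]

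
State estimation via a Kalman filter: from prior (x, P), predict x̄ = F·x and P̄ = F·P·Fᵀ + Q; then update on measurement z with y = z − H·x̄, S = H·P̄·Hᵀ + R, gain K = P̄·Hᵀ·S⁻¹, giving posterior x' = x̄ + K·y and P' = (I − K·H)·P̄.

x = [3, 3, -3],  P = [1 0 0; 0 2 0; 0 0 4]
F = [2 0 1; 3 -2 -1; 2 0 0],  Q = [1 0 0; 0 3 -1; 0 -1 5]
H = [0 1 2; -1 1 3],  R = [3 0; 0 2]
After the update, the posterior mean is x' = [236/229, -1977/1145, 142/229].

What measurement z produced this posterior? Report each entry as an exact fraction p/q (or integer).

z = [-1, -1]

x̄ = F·x = [3, 6, 6]
P̄ = F·P·Fᵀ + Q = [9 2 4; 2 24 5; 4 5 9]
S = H·P̄·Hᵀ + R = [83 93; 93 118]
K = P̄·Hᵀ·S⁻¹ = [143/229 -103/229; 571/1145 -91/1145; 22/229 37/229]
x' − x̄ = [-451/229, -8847/1145, -1232/229] = K·y
y = (KᵀK)⁻¹·Kᵀ·(x' − x̄) = [-19, -22]
z = y + H·x̄ = [-19, -22] + [18, 21] = [-1, -1]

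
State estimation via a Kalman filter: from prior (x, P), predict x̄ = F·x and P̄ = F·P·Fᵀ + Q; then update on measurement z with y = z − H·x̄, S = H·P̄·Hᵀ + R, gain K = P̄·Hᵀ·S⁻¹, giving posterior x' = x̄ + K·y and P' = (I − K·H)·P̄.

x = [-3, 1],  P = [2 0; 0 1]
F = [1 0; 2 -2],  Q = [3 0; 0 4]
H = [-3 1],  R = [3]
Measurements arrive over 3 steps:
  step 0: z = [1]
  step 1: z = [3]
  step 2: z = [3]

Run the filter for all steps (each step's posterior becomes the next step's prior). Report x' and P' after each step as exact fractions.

step 0: x̄ = F·x = [-3, -8]
step 0: P̄ = F·P·Fᵀ + Q = [5 4; 4 16]
step 0: y = z − H·x̄ = [0]
step 0: S = H·P̄·Hᵀ + R = [40]
step 0: K = P̄·Hᵀ·S⁻¹ = [-11/40; 1/10]
step 0: x' = x̄ + K·y = [-3, -8]
step 0: P' = (I − K·H)·P̄ = [79/40 51/10; 51/10 78/5]
step 1: x̄ = F·x = [-3, 10]
step 1: P̄ = F·P·Fᵀ + Q = [199/40 -25/4; -25/4 67/2]
step 1: y = z − H·x̄ = [-16]
step 1: S = H·P̄·Hᵀ + R = [4751/40]
step 1: K = P̄·Hᵀ·S⁻¹ = [-847/4751; 2090/4751]
step 1: x' = x̄ + K·y = [-701/4751, 14070/4751]
step 1: P' = (I − K·H)·P̄ = [5701/4751 14562/4751; 14562/4751 49956/4751]
step 2: x̄ = F·x = [-701/4751, -29542/4751]
step 2: P̄ = F·P·Fᵀ + Q = [19954/4751 -17722/4751; -17722/4751 125136/4751]
step 2: y = z − H·x̄ = [41692/4751]
step 2: S = H·P̄·Hᵀ + R = [425307/4751]
step 2: K = P̄·Hᵀ·S⁻¹ = [-77584/425307; 59434/141769]
step 2: x' = x̄ + K·y = [-743585/425307, -359970/141769]
step 2: P' = (I − K·H)·P̄ = [519322/425307 441738/141769; 441738/141769 1503516/141769]

step 0: x' = [-3, -8], P' = [79/40 51/10; 51/10 78/5]
step 1: x' = [-701/4751, 14070/4751], P' = [5701/4751 14562/4751; 14562/4751 49956/4751]
step 2: x' = [-743585/425307, -359970/141769], P' = [519322/425307 441738/141769; 441738/141769 1503516/141769]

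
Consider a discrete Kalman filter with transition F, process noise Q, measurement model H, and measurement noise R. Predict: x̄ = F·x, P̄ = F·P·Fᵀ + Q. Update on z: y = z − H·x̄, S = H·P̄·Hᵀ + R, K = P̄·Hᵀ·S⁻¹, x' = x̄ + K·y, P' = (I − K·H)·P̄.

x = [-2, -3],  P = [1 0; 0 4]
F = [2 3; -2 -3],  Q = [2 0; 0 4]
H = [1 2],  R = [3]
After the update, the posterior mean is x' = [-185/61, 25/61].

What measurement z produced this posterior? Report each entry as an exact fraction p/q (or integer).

x̄ = F·x = [-13, 13]
P̄ = F·P·Fᵀ + Q = [42 -40; -40 44]
S = H·P̄·Hᵀ + R = [61]
K = P̄·Hᵀ·S⁻¹ = [-38/61; 48/61]
x' − x̄ = [608/61, -768/61] = K·y
y = (KᵀK)⁻¹·Kᵀ·(x' − x̄) = [-16]
z = y + H·x̄ = [-16] + [13] = [-3]

z = [-3]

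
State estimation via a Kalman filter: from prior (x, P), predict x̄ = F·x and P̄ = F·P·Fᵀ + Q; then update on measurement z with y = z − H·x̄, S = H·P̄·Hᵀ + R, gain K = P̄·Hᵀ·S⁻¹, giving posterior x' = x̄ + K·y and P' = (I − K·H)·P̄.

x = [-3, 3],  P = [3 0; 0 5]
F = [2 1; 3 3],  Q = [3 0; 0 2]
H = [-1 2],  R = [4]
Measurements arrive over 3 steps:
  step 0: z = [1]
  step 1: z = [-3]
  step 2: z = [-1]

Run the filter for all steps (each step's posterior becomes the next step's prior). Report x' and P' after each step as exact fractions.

step 0: x' = [-164/47, -115/94], P' = [411/47 457/94; 457/94 687/188]
step 1: x' = [-26793/11837, -224484/82859], P' = [13128/1691 54182/11837; 54182/11837 300563/82859]
step 2: x' = [2658731/17110136, -18030935/34220272], P' = [65258373/8555068 76968623/17110136; 76968623/17110136 122567709/34220272]

step 0: x̄ = F·x = [-3, 0]
step 0: P̄ = F·P·Fᵀ + Q = [20 33; 33 74]
step 0: y = z − H·x̄ = [-2]
step 0: S = H·P̄·Hᵀ + R = [188]
step 0: K = P̄·Hᵀ·S⁻¹ = [23/94; 115/188]
step 0: x' = x̄ + K·y = [-164/47, -115/94]
step 0: P' = (I − K·H)·P̄ = [411/47 457/94; 457/94 687/188]
step 1: x̄ = F·x = [-771/94, -1329/94]
step 1: P̄ = F·P·Fᵀ + Q = [11483/188 20151/188; 20151/188 37807/188]
step 1: y = z − H·x̄ = [1605/94]
step 1: S = H·P̄·Hᵀ + R = [82859/188]
step 1: K = P̄·Hᵀ·S⁻¹ = [4117/11837; 55463/82859]
step 1: x' = x̄ + K·y = [-26793/11837, -224484/82859]
step 1: P' = (I − K·H)·P̄ = [13128/1691 54182/11837; 54182/11837 300563/82859]
step 2: x̄ = F·x = [-599586/82859, -1236105/82859]
step 2: P̄ = F·P·Fᵀ + Q = [4639324/82859 8174787/82859; 8174787/82859 15487165/82859]
step 2: y = z − H·x̄ = [1789765/82859]
step 2: S = H·P̄·Hᵀ + R = [34220272/82859]
step 2: K = P̄·Hᵀ·S⁻¹ = [5855125/17110136; 22799543/34220272]
step 2: x' = x̄ + K·y = [2658731/17110136, -18030935/34220272]
step 2: P' = (I − K·H)·P̄ = [65258373/8555068 76968623/17110136; 76968623/17110136 122567709/34220272]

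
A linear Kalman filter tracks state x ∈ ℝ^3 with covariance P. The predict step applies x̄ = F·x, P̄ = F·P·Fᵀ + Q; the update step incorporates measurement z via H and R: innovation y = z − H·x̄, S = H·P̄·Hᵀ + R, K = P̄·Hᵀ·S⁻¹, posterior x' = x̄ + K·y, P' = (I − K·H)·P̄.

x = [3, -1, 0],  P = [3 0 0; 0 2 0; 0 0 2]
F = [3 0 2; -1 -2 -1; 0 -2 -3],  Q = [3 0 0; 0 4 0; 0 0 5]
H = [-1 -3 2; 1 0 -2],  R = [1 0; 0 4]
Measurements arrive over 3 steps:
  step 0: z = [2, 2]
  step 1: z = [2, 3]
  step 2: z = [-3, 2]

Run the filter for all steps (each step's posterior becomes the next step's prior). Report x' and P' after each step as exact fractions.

step 0: x' = [145090/17683, -23387/17683, 54850/17683], P' = [353280/17683 -7244/17683 166010/17683; -7244/17683 9513/17683 7794/17683; 166010/17683 7794/17683 94901/17683]
step 1: x' = [4053595867/438029406, -477269167/292019604, 2736419375/876058812], P' = [5140327099/219014703 -113699629/146009802 4646395193/438029406; -113699629/146009802 52537475/97339868 76545853/292019604; 4646395193/438029406 76545853/292019604 5015259391/876058812]
step 2: x' = [455774052897036/47288626587017, 12959067735304/47288626587017, 176584319427837/47288626587017], P' = [1160399907709116/47288626587017 -38017214372634/47288626587017 525181577326672/47288626587017; -38017214372634/47288626587017 25529618312613/47288626587017 11808907159397/47288626587017; 525181577326672/47288626587017 11808907159397/47288626587017 281669252540750/47288626587017]

step 0: x̄ = F·x = [9, -1, 2]
step 0: P̄ = F·P·Fᵀ + Q = [38 -13 -12; -13 17 14; -12 14 31]
step 0: y = z − H·x̄ = [4, -3]
step 0: S = H·P̄·Hᵀ + R = [118 -87; -87 214]
step 0: K = P̄·Hᵀ·S⁻¹ = [472/17683 5315/17683; -5707/17683 -5708/17683; 410/17683 -5948/17683]
step 0: x' = x̄ + K·y = [145090/17683, -23387/17683, 54850/17683]
step 0: P' = (I − K·H)·P̄ = [353280/17683 -7244/17683 166010/17683; -7244/17683 9513/17683 7794/17683; 166010/17683 7794/17683 94901/17683]
step 1: x̄ = F·x = [544970/17683, -153166/17683, -117776/17683]
step 1: P̄ = F·P·Fᵀ + Q = [5604293/17683 -2067404/17683 -2051208/17683; -2067404/17683 891185/17683 868649/17683; -2051208/17683 868649/17683 1074104/17683]
step 1: y = z − H·x̄ = [356390/17683, -727473/17683]
step 1: S = H·P̄·Hᵀ + R = [3315677/17683 -6691435/17683; -6691435/17683 18176273/17683]
step 1: K = P̄·Hᵀ·S⁻¹ = [35432849/438029406 246965953/438029406; -92346311/292019604 -95122741/292019604; 48815719/876058812 -184432099/876058812]
step 1: x' = x̄ + K·y = [4053595867/438029406, -477269167/292019604, 2736419375/876058812]
step 1: P' = (I − K·H)·P̄ = [5140327099/219014703 -113699629/146009802 4646395193/438029406; -113699629/146009802 52537475/97339868 76545853/292019604; 4646395193/438029406 76545853/292019604 5015259391/876058812]
step 2: x̄ = F·x = [7448603488/219014703, -7979996107/876058812, -593960347/97339868]
step 2: P̄ = F·P·Fᵀ + Q = [79813618549/219014703 -28750939873/219014703 -3070889817/24334967; -28750939873/219014703 47747492047/876058812 5032022595/97339868; -3070889817/24334967 5032022595/97339868 6018292043/97339868]
step 2: y = z − H·x̄ = [13917535441/876058812, -19366791287/438029406]
step 2: S = H·P̄·Hᵀ + R = [175243611415/876058812 -180690311393/438029406; -180690311393/438029406 245406339160/219014703]
step 2: K = P̄·Hᵀ·S⁻¹ = [4014890062130/47288626587017 27509188263943/47288626587017; -14953826246411/47288626587017 -15408757172857/47288626587017; 2730206276637/47288626587017 -9539231938707/47288626587017]
step 2: x' = x̄ + K·y = [455774052897036/47288626587017, 12959067735304/47288626587017, 176584319427837/47288626587017]
step 2: P' = (I − K·H)·P̄ = [1160399907709116/47288626587017 -38017214372634/47288626587017 525181577326672/47288626587017; -38017214372634/47288626587017 25529618312613/47288626587017 11808907159397/47288626587017; 525181577326672/47288626587017 11808907159397/47288626587017 281669252540750/47288626587017]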